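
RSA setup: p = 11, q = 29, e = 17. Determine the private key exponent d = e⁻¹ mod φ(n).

33

φ(n) = (p−1)(q−1) = 10·28 = 280.
Need d with 17·d ≡ 1 (mod 280). Apply the extended Euclidean algorithm:
280 = 16*17 + 8
17 = 2*8 + 1
8 = 8*1 + 0
Back-substitute:
1 = 17 − 2·8
1 = −2·280 + 33·17
So 17·33 ≡ 1 (mod 280), hence d = 33.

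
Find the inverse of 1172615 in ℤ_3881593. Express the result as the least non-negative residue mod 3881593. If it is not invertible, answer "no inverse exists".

Apply the Euclidean algorithm to 3881593 and 1172615:
3881593 = 3×1172615 + 363748
1172615 = 3×363748 + 81371
363748 = 4×81371 + 38264
81371 = 2×38264 + 4843
38264 = 7×4843 + 4363
4843 = 1×4363 + 480
4363 = 9×480 + 43
480 = 11×43 + 7
43 = 6×7 + 1
7 = 7×1 + 0
gcd = 1, so the inverse exists. Back-substitute:
1 = 43 − 6·7
1 = −6·480 + 67·43
1 = 67·4363 − 609·480
1 = −609·4843 + 676·4363
1 = 676·38264 − 5341·4843
1 = −5341·81371 + 11358·38264
1 = 11358·363748 − 50773·81371
1 = −50773·1172615 + 163677·363748
1 = 163677·3881593 − 541804·1172615
Hence 1172615⁻¹ ≡ -541804 ≡ 3339789 (mod 3881593).

3339789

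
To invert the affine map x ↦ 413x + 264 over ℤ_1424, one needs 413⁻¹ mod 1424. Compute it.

Apply the Euclidean algorithm to 1424 and 413:
1424 = 3*413 + 185
413 = 2*185 + 43
185 = 4*43 + 13
43 = 3*13 + 4
13 = 3*4 + 1
4 = 4*1 + 0
Since gcd(413, 1424) = 1, back-substitute to write 1 as a combination:
1 = 13 − 3·4
1 = −3·43 + 10·13
1 = 10·185 − 43·43
1 = −43·413 + 96·185
1 = 96·1424 − 331·413
So 413·(-331) ≡ 1 (mod 1424), and -331 ≡ 1093 (mod 1424).

1093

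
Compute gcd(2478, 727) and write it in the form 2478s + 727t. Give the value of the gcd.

Repeated division:
2478 = 3×727 + 297
727 = 2×297 + 133
297 = 2×133 + 31
133 = 4×31 + 9
31 = 3×9 + 4
9 = 2×4 + 1
4 = 4×1 + 0
gcd(2478, 727) = 1.
Working backward:
1 = 9 − 2·4
1 = −2·31 + 7·9
1 = 7·133 − 30·31
1 = −30·297 + 67·133
1 = 67·727 − 164·297
1 = −164·2478 + 559·727
So 1 = (-164)·2478 + (559)·727.

1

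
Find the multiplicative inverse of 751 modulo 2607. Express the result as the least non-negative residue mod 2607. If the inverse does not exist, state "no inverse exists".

1819

Apply the Euclidean algorithm to 2607 and 751:
2607 = 3×751 + 354
751 = 2×354 + 43
354 = 8×43 + 10
43 = 4×10 + 3
10 = 3×3 + 1
3 = 3×1 + 0
The gcd is 1. Working backward:
1 = 10 − 3·3
1 = −3·43 + 13·10
1 = 13·354 − 107·43
1 = −107·751 + 227·354
1 = 227·2607 − 788·751
Thus 751·(-788) ≡ 1 (mod 2607); reducing, -788 mod 2607 = 1819.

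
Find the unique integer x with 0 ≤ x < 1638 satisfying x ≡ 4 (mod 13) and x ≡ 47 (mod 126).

Write x = 4 + 13·k. Then 13·k ≡ 47 − 4 ≡ 43 (mod 126).
Need 13⁻¹ mod 126. Extended Euclid on (126, 13):
126 = 9*13 + 9
13 = 1*9 + 4
9 = 2*4 + 1
4 = 4*1 + 0
Back-substitute:
1 = 9 − 2·4
1 = −2·13 + 3·9
1 = 3·126 − 29·13
13⁻¹ ≡ 97 (mod 126), so k ≡ 97·43 ≡ 13 (mod 126).
x = 4 + 13·13 = 173.

173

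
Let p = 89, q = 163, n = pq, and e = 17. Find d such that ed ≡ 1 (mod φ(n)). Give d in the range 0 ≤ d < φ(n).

φ(n) = (p−1)(q−1) = 88·162 = 14256.
Need d with 17·d ≡ 1 (mod 14256). Apply the extended Euclidean algorithm:
14256 = 838*17 + 10
17 = 1*10 + 7
10 = 1*7 + 3
7 = 2*3 + 1
3 = 3*1 + 0
Back-substitute:
1 = 7 − 2·3
1 = −2·10 + 3·7
1 = 3·17 − 5·10
1 = −5·14256 + 4193·17
So 17·4193 ≡ 1 (mod 14256), hence d = 4193.

4193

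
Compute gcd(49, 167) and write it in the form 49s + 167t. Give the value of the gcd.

1

Repeated division:
167 = 3·49 + 20
49 = 2·20 + 9
20 = 2·9 + 2
9 = 4·2 + 1
2 = 2·1 + 0
gcd(49, 167) = 1.
Back-substituting:
1 = 9 − 4·2
1 = −4·20 + 9·9
1 = 9·49 − 22·20
1 = −22·167 + 75·49
So 1 = (-22)·167 + (75)·49.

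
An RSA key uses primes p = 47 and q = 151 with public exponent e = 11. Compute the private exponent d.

φ(n) = (p−1)(q−1) = 46·150 = 6900.
Need d with 11·d ≡ 1 (mod 6900). Apply the extended Euclidean algorithm:
6900 = 627*11 + 3
11 = 3*3 + 2
3 = 1*2 + 1
2 = 2*1 + 0
Back-substitute:
1 = 3 − 2
1 = −11 + 4·3
1 = 4·6900 − 2509·11
So 11·(-2509) ≡ 1 (mod 6900), hence d ≡ -2509 ≡ 4391 (mod 6900).

4391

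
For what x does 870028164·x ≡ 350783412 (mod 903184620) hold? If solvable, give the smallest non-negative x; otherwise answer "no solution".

27116103

First find gcd(870028164, 903184620):
903184620 = 1·870028164 + 33156456
870028164 = 26·33156456 + 7960308
33156456 = 4·7960308 + 1315224
7960308 = 6·1315224 + 68964
1315224 = 19·68964 + 4908
68964 = 14·4908 + 252
4908 = 19·252 + 120
252 = 2·120 + 12
120 = 10·12 + 0
gcd = 12 and 12 | 350783412, so solutions exist. Divide through by 12: 72502347x ≡ 29231951 (mod 75265385).
Now find 72502347⁻¹ mod 75265385:
75265385 = 1·72502347 + 2763038
72502347 = 26·2763038 + 663359
2763038 = 4·663359 + 109602
663359 = 6·109602 + 5747
109602 = 19·5747 + 409
5747 = 14·409 + 21
409 = 19·21 + 10
21 = 2·10 + 1
10 = 10·1 + 0
Back-substitute:
1 = 21 − 2·10
1 = −2·409 + 39·21
1 = 39·5747 − 548·409
1 = −548·109602 + 10451·5747
1 = 10451·663359 − 63254·109602
1 = −63254·2763038 + 263467·663359
1 = 263467·72502347 − 6913396·2763038
1 = −6913396·75265385 + 7176863·72502347
So 72502347⁻¹ ≡ 7176863 (mod 75265385).
Then x ≡ 7176863·29231951 ≡ 27116103 (mod 75265385); the smallest non-negative solution is x = 27116103.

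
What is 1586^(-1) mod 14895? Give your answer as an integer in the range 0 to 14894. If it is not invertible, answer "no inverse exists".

11561

Apply the Euclidean algorithm to 14895 and 1586:
14895 = 9×1586 + 621
1586 = 2×621 + 344
621 = 1×344 + 277
344 = 1×277 + 67
277 = 4×67 + 9
67 = 7×9 + 4
9 = 2×4 + 1
4 = 4×1 + 0
gcd = 1, so the inverse exists. Back-substitute:
1 = 9 − 2·4
1 = −2·67 + 15·9
1 = 15·277 − 62·67
1 = −62·344 + 77·277
1 = 77·621 − 139·344
1 = −139·1586 + 355·621
1 = 355·14895 − 3334·1586
So 1586·(-3334) ≡ 1 (mod 14895), and -3334 ≡ 11561 (mod 14895).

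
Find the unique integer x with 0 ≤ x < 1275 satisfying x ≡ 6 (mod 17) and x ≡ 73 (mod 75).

448

Write x = 6 + 17·k. Then 17·k ≡ 73 − 6 ≡ 67 (mod 75).
Need 17⁻¹ mod 75. Extended Euclid on (75, 17):
75 = 4×17 + 7
17 = 2×7 + 3
7 = 2×3 + 1
3 = 3×1 + 0
Back-substitute:
1 = 7 − 2·3
1 = −2·17 + 5·7
1 = 5·75 − 22·17
17⁻¹ ≡ 53 (mod 75), so k ≡ 53·67 ≡ 26 (mod 75).
x = 6 + 17·26 = 448.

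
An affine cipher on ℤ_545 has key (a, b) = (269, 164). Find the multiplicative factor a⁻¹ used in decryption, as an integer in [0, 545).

389

Apply the Euclidean algorithm to 545 and 269:
545 = 2*269 + 7
269 = 38*7 + 3
7 = 2*3 + 1
3 = 3*1 + 0
Since gcd(269, 545) = 1, back-substitute to write 1 as a combination:
1 = 7 − 2·3
1 = −2·269 + 77·7
1 = 77·545 − 156·269
Thus 269·(-156) ≡ 1 (mod 545); reducing, -156 mod 545 = 389.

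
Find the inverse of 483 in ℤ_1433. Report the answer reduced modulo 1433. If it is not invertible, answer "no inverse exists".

gcd(1433, 483) by repeated division:
1433 = 2×483 + 467
483 = 1×467 + 16
467 = 29×16 + 3
16 = 5×3 + 1
3 = 3×1 + 0
gcd = 1, so the inverse exists. Back-substitute:
1 = 16 − 5·3
1 = −5·467 + 146·16
1 = 146·483 − 151·467
1 = −151·1433 + 448·483
So 483·448 ≡ 1 (mod 1433).

448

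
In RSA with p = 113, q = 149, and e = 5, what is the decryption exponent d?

13261

φ(n) = (p−1)(q−1) = 112·148 = 16576.
Need d with 5·d ≡ 1 (mod 16576). Apply the extended Euclidean algorithm:
16576 = 3315×5 + 1
5 = 5×1 + 0
Back-substitute:
1 = 16576 − 3315·5
So 5·(-3315) ≡ 1 (mod 16576), hence d ≡ -3315 ≡ 13261 (mod 16576).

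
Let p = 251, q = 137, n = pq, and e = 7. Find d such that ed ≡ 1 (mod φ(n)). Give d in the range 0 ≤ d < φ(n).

29143

φ(n) = (p−1)(q−1) = 250·136 = 34000.
Need d with 7·d ≡ 1 (mod 34000). Apply the extended Euclidean algorithm:
34000 = 4857×7 + 1
7 = 7×1 + 0
Back-substitute:
1 = 34000 − 4857·7
So 7·(-4857) ≡ 1 (mod 34000), hence d ≡ -4857 ≡ 29143 (mod 34000).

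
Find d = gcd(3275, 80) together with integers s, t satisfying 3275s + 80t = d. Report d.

Apply Euclid's algorithm to 3275 and 80:
3275 = 40·80 + 75
80 = 1·75 + 5
75 = 15·5 + 0
gcd(3275, 80) = 5.
Back-substituting:
5 = 80 − 75
5 = −3275 + 41·80
So 5 = (-1)·3275 + (41)·80.

5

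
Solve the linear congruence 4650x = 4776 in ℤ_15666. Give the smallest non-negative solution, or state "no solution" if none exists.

First find gcd(4650, 15666):
15666 = 3×4650 + 1716
4650 = 2×1716 + 1218
1716 = 1×1218 + 498
1218 = 2×498 + 222
498 = 2×222 + 54
222 = 4×54 + 6
54 = 9×6 + 0
gcd = 6 and 6 | 4776, so solutions exist. Divide through by 6: 775x ≡ 796 (mod 2611).
Now find 775⁻¹ mod 2611:
2611 = 3*775 + 286
775 = 2*286 + 203
286 = 1*203 + 83
203 = 2*83 + 37
83 = 2*37 + 9
37 = 4*9 + 1
9 = 9*1 + 0
Back-substitute:
1 = 37 − 4·9
1 = −4·83 + 9·37
1 = 9·203 − 22·83
1 = −22·286 + 31·203
1 = 31·775 − 84·286
1 = −84·2611 + 283·775
So 775⁻¹ ≡ 283 (mod 2611).
Then x ≡ 283·796 ≡ 722 (mod 2611); the smallest non-negative solution is x = 722.

722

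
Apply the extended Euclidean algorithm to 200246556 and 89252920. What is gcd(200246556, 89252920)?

4

Repeated division:
200246556 = 2×89252920 + 21740716
89252920 = 4×21740716 + 2290056
21740716 = 9×2290056 + 1130212
2290056 = 2×1130212 + 29632
1130212 = 38×29632 + 4196
29632 = 7×4196 + 260
4196 = 16×260 + 36
260 = 7×36 + 8
36 = 4×8 + 4
8 = 2×4 + 0
gcd(200246556, 89252920) = 4.
Working backward:
4 = 36 − 4·8
4 = −4·260 + 29·36
4 = 29·4196 − 468·260
4 = −468·29632 + 3305·4196
4 = 3305·1130212 − 126058·29632
4 = −126058·2290056 + 255421·1130212
4 = 255421·21740716 − 2424847·2290056
4 = −2424847·89252920 + 9954809·21740716
4 = 9954809·200246556 − 22334465·89252920
So 4 = (9954809)·200246556 + (-22334465)·89252920.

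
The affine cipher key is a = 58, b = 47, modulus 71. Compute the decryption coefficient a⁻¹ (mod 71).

gcd(71, 58) by repeated division:
71 = 1×58 + 13
58 = 4×13 + 6
13 = 2×6 + 1
6 = 6×1 + 0
Since gcd(58, 71) = 1, back-substitute to write 1 as a combination:
1 = 13 − 2·6
1 = −2·58 + 9·13
1 = 9·71 − 11·58
Thus 58·(-11) ≡ 1 (mod 71); reducing, -11 mod 71 = 60.

60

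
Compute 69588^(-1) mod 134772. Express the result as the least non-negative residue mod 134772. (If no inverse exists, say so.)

Compute gcd(69588, 134772):
134772 = 1*69588 + 65184
69588 = 1*65184 + 4404
65184 = 14*4404 + 3528
4404 = 1*3528 + 876
3528 = 4*876 + 24
876 = 36*24 + 12
24 = 2*12 + 0
Since gcd = 12 > 1, 69588 is not a unit mod 134772.

no inverse exists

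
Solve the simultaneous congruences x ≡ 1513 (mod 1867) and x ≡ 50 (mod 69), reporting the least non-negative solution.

Write x = 1513 + 1867·k. Then 1867·k ≡ 50 − 1513 ≡ 55 (mod 69).
Need 1867⁻¹ mod 69. Extended Euclid on (69, 4):
69 = 17*4 + 1
4 = 4*1 + 0
Back-substitute:
1 = 69 − 17·4
1867⁻¹ ≡ 52 (mod 69), so k ≡ 52·55 ≡ 31 (mod 69).
x = 1513 + 1867·31 = 59390.

59390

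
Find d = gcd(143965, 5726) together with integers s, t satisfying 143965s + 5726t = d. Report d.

1

Euclidean algorithm:
143965 = 25*5726 + 815
5726 = 7*815 + 21
815 = 38*21 + 17
21 = 1*17 + 4
17 = 4*4 + 1
4 = 4*1 + 0
gcd(143965, 5726) = 1.
Back-substituting:
1 = 17 − 4·4
1 = −4·21 + 5·17
1 = 5·815 − 194·21
1 = −194·5726 + 1363·815
1 = 1363·143965 − 34269·5726
So 1 = (1363)·143965 + (-34269)·5726.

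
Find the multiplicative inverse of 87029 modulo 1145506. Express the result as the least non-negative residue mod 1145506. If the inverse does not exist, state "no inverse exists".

1112995

Run Euclid on (1145506, 87029):
1145506 = 13·87029 + 14129
87029 = 6·14129 + 2255
14129 = 6·2255 + 599
2255 = 3·599 + 458
599 = 1·458 + 141
458 = 3·141 + 35
141 = 4·35 + 1
35 = 35·1 + 0
Since gcd(87029, 1145506) = 1, back-substitute to write 1 as a combination:
1 = 141 − 4·35
1 = −4·458 + 13·141
1 = 13·599 − 17·458
1 = −17·2255 + 64·599
1 = 64·14129 − 401·2255
1 = −401·87029 + 2470·14129
1 = 2470·1145506 − 32511·87029
So 87029·(-32511) ≡ 1 (mod 1145506), and -32511 ≡ 1112995 (mod 1145506).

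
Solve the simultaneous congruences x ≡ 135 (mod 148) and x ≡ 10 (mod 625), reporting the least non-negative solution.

55635

Write x = 135 + 148·k. Then 148·k ≡ 10 − 135 ≡ 500 (mod 625).
Need 148⁻¹ mod 625. Extended Euclid on (625, 148):
625 = 4*148 + 33
148 = 4*33 + 16
33 = 2*16 + 1
16 = 16*1 + 0
Back-substitute:
1 = 33 − 2·16
1 = −2·148 + 9·33
1 = 9·625 − 38·148
148⁻¹ ≡ 587 (mod 625), so k ≡ 587·500 ≡ 375 (mod 625).
x = 135 + 148·375 = 55635.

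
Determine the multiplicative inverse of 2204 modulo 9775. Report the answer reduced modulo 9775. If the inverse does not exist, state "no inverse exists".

9194

Run Euclid on (9775, 2204):
9775 = 4×2204 + 959
2204 = 2×959 + 286
959 = 3×286 + 101
286 = 2×101 + 84
101 = 1×84 + 17
84 = 4×17 + 16
17 = 1×16 + 1
16 = 16×1 + 0
gcd = 1, so the inverse exists. Back-substitute:
1 = 17 − 16
1 = −84 + 5·17
1 = 5·101 − 6·84
1 = −6·286 + 17·101
1 = 17·959 − 57·286
1 = −57·2204 + 131·959
1 = 131·9775 − 581·2204
Hence 2204⁻¹ ≡ -581 ≡ 9194 (mod 9775).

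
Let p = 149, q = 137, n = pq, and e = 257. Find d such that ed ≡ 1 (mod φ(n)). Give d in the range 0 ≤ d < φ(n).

φ(n) = (p−1)(q−1) = 148·136 = 20128.
Need d with 257·d ≡ 1 (mod 20128). Apply the extended Euclidean algorithm:
20128 = 78×257 + 82
257 = 3×82 + 11
82 = 7×11 + 5
11 = 2×5 + 1
5 = 5×1 + 0
Back-substitute:
1 = 11 − 2·5
1 = −2·82 + 15·11
1 = 15·257 − 47·82
1 = −47·20128 + 3681·257
So 257·3681 ≡ 1 (mod 20128), hence d = 3681.

3681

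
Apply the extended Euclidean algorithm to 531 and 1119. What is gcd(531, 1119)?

Apply Euclid's algorithm to 1119 and 531:
1119 = 2*531 + 57
531 = 9*57 + 18
57 = 3*18 + 3
18 = 6*3 + 0
gcd(531, 1119) = 3.
Working backward:
3 = 57 − 3·18
3 = −3·531 + 28·57
3 = 28·1119 − 59·531
So 3 = (28)·1119 + (-59)·531.

3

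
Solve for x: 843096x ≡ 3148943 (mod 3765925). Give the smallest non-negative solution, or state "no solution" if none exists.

First find gcd(843096, 3765925):
3765925 = 4×843096 + 393541
843096 = 2×393541 + 56014
393541 = 7×56014 + 1443
56014 = 38×1443 + 1180
1443 = 1×1180 + 263
1180 = 4×263 + 128
263 = 2×128 + 7
128 = 18×7 + 2
7 = 3×2 + 1
2 = 2×1 + 0
gcd = 1, so a unique solution mod 3765925 exists.
Back-substitute for the Bézout coefficients:
1 = 7 − 3·2
1 = −3·128 + 55·7
1 = 55·263 − 113·128
1 = −113·1180 + 507·263
1 = 507·1443 − 620·1180
1 = −620·56014 + 24067·1443
1 = 24067·393541 − 169089·56014
1 = −169089·843096 + 362245·393541
1 = 362245·3765925 − 1618069·843096
So 843096·(-1618069) ≡ 1 (mod 3765925), giving 843096⁻¹ ≡ 2147856.
x ≡ 843096⁻¹·3148943 ≡ 2147856·3148943 ≡ 2857658 (mod 3765925).

2857658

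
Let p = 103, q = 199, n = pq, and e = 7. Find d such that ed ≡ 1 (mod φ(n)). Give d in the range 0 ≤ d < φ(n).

φ(n) = (p−1)(q−1) = 102·198 = 20196.
Need d with 7·d ≡ 1 (mod 20196). Apply the extended Euclidean algorithm:
20196 = 2885·7 + 1
7 = 7·1 + 0
Back-substitute:
1 = 20196 − 2885·7
So 7·(-2885) ≡ 1 (mod 20196), hence d ≡ -2885 ≡ 17311 (mod 20196).

17311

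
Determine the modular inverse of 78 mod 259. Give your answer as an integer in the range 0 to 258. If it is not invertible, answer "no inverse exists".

Run Euclid on (259, 78):
259 = 3·78 + 25
78 = 3·25 + 3
25 = 8·3 + 1
3 = 3·1 + 0
The gcd is 1. Working backward:
1 = 25 − 8·3
1 = −8·78 + 25·25
1 = 25·259 − 83·78
So 78·(-83) ≡ 1 (mod 259), and -83 ≡ 176 (mod 259).

176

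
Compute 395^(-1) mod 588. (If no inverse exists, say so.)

131

Run Euclid on (588, 395):
588 = 1·395 + 193
395 = 2·193 + 9
193 = 21·9 + 4
9 = 2·4 + 1
4 = 4·1 + 0
Since gcd(395, 588) = 1, back-substitute to write 1 as a combination:
1 = 9 − 2·4
1 = −2·193 + 43·9
1 = 43·395 − 88·193
1 = −88·588 + 131·395
So 395·131 ≡ 1 (mod 588).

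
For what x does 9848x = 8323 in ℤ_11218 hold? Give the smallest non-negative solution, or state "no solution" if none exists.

gcd(9848, 11218):
11218 = 1×9848 + 1370
9848 = 7×1370 + 258
1370 = 5×258 + 80
258 = 3×80 + 18
80 = 4×18 + 8
18 = 2×8 + 2
8 = 4×2 + 0
gcd = 2, but 2 ∤ 8323, so the congruence has no solution.

no solution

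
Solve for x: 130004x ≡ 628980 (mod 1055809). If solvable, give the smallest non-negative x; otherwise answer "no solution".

First find gcd(130004, 1055809):
1055809 = 8*130004 + 15777
130004 = 8*15777 + 3788
15777 = 4*3788 + 625
3788 = 6*625 + 38
625 = 16*38 + 17
38 = 2*17 + 4
17 = 4*4 + 1
4 = 4*1 + 0
gcd = 1, so a unique solution mod 1055809 exists.
Back-substitute for the Bézout coefficients:
1 = 17 − 4·4
1 = −4·38 + 9·17
1 = 9·625 − 148·38
1 = −148·3788 + 897·625
1 = 897·15777 − 3736·3788
1 = −3736·130004 + 30785·15777
1 = 30785·1055809 − 250016·130004
So 130004·(-250016) ≡ 1 (mod 1055809), giving 130004⁻¹ ≡ 805793.
x ≡ 130004⁻¹·628980 ≡ 805793·628980 ≡ 296207 (mod 1055809).

296207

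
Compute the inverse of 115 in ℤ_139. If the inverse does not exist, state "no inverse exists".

110

Run Euclid on (139, 115):
139 = 1×115 + 24
115 = 4×24 + 19
24 = 1×19 + 5
19 = 3×5 + 4
5 = 1×4 + 1
4 = 4×1 + 0
gcd = 1, so the inverse exists. Back-substitute:
1 = 5 − 4
1 = −19 + 4·5
1 = 4·24 − 5·19
1 = −5·115 + 24·24
1 = 24·139 − 29·115
So 115·(-29) ≡ 1 (mod 139), and -29 ≡ 110 (mod 139).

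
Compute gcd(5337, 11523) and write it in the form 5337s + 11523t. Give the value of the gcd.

3

Repeated division:
11523 = 2*5337 + 849
5337 = 6*849 + 243
849 = 3*243 + 120
243 = 2*120 + 3
120 = 40*3 + 0
gcd(5337, 11523) = 3.
Express as a combination:
3 = 243 − 2·120
3 = −2·849 + 7·243
3 = 7·5337 − 44·849
3 = −44·11523 + 95·5337
So 3 = (-44)·11523 + (95)·5337.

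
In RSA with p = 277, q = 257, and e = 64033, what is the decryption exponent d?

φ(n) = (p−1)(q−1) = 276·256 = 70656.
Need d with 64033·d ≡ 1 (mod 70656). Apply the extended Euclidean algorithm:
70656 = 1·64033 + 6623
64033 = 9·6623 + 4426
6623 = 1·4426 + 2197
4426 = 2·2197 + 32
2197 = 68·32 + 21
32 = 1·21 + 11
21 = 1·11 + 10
11 = 1·10 + 1
10 = 10·1 + 0
Back-substitute:
1 = 11 − 10
1 = −21 + 2·11
1 = 2·32 − 3·21
1 = −3·2197 + 206·32
1 = 206·4426 − 415·2197
1 = −415·6623 + 621·4426
1 = 621·64033 − 6004·6623
1 = −6004·70656 + 6625·64033
So 64033·6625 ≡ 1 (mod 70656), hence d = 6625.

6625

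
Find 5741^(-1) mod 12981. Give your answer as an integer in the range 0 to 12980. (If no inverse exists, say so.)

3767

gcd(12981, 5741) by repeated division:
12981 = 2×5741 + 1499
5741 = 3×1499 + 1244
1499 = 1×1244 + 255
1244 = 4×255 + 224
255 = 1×224 + 31
224 = 7×31 + 7
31 = 4×7 + 3
7 = 2×3 + 1
3 = 3×1 + 0
gcd = 1, so the inverse exists. Back-substitute:
1 = 7 − 2·3
1 = −2·31 + 9·7
1 = 9·224 − 65·31
1 = −65·255 + 74·224
1 = 74·1244 − 361·255
1 = −361·1499 + 435·1244
1 = 435·5741 − 1666·1499
1 = −1666·12981 + 3767·5741
So 5741·3767 ≡ 1 (mod 12981).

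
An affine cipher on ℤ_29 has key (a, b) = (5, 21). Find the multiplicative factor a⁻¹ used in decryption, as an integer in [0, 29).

gcd(29, 5) by repeated division:
29 = 5·5 + 4
5 = 1·4 + 1
4 = 4·1 + 0
The gcd is 1. Working backward:
1 = 5 − 4
1 = −29 + 6·5
So 5·6 ≡ 1 (mod 29).

6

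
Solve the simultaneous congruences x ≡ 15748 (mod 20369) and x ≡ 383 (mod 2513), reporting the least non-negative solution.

Write x = 15748 + 20369·k. Then 20369·k ≡ 383 − 15748 ≡ 2226 (mod 2513).
Need 20369⁻¹ mod 2513. Extended Euclid on (2513, 265):
2513 = 9*265 + 128
265 = 2*128 + 9
128 = 14*9 + 2
9 = 4*2 + 1
2 = 2*1 + 0
Back-substitute:
1 = 9 − 4·2
1 = −4·128 + 57·9
1 = 57·265 − 118·128
1 = −118·2513 + 1119·265
20369⁻¹ ≡ 1119 (mod 2513), so k ≡ 1119·2226 ≡ 511 (mod 2513).
x = 15748 + 20369·511 = 10424307.

10424307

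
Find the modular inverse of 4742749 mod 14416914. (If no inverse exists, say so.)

gcd(14416914, 4742749) by repeated division:
14416914 = 3*4742749 + 188667
4742749 = 25*188667 + 26074
188667 = 7*26074 + 6149
26074 = 4*6149 + 1478
6149 = 4*1478 + 237
1478 = 6*237 + 56
237 = 4*56 + 13
56 = 4*13 + 4
13 = 3*4 + 1
4 = 4*1 + 0
Since gcd(4742749, 14416914) = 1, back-substitute to write 1 as a combination:
1 = 13 − 3·4
1 = −3·56 + 13·13
1 = 13·237 − 55·56
1 = −55·1478 + 343·237
1 = 343·6149 − 1427·1478
1 = −1427·26074 + 6051·6149
1 = 6051·188667 − 43784·26074
1 = −43784·4742749 + 1100651·188667
1 = 1100651·14416914 − 3345737·4742749
So 4742749·(-3345737) ≡ 1 (mod 14416914), and -3345737 ≡ 11071177 (mod 14416914).

11071177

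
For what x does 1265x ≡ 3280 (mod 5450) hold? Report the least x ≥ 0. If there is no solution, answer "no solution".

First find gcd(1265, 5450):
5450 = 4×1265 + 390
1265 = 3×390 + 95
390 = 4×95 + 10
95 = 9×10 + 5
10 = 2×5 + 0
gcd = 5 and 5 | 3280, so solutions exist. Divide through by 5: 253x ≡ 656 (mod 1090).
Now find 253⁻¹ mod 1090:
1090 = 4*253 + 78
253 = 3*78 + 19
78 = 4*19 + 2
19 = 9*2 + 1
2 = 2*1 + 0
Back-substitute:
1 = 19 − 9·2
1 = −9·78 + 37·19
1 = 37·253 − 120·78
1 = −120·1090 + 517·253
So 253⁻¹ ≡ 517 (mod 1090).
Then x ≡ 517·656 ≡ 162 (mod 1090); the smallest non-negative solution is x = 162.

162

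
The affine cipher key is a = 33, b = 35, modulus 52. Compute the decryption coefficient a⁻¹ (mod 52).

41

Extended Euclidean algorithm:
52 = 1·33 + 19
33 = 1·19 + 14
19 = 1·14 + 5
14 = 2·5 + 4
5 = 1·4 + 1
4 = 4·1 + 0
Since gcd(33, 52) = 1, back-substitute to write 1 as a combination:
1 = 5 − 4
1 = −14 + 3·5
1 = 3·19 − 4·14
1 = −4·33 + 7·19
1 = 7·52 − 11·33
Thus 33·(-11) ≡ 1 (mod 52); reducing, -11 mod 52 = 41.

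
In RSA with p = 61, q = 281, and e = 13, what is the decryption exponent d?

φ(n) = (p−1)(q−1) = 60·280 = 16800.
Need d with 13·d ≡ 1 (mod 16800). Apply the extended Euclidean algorithm:
16800 = 1292·13 + 4
13 = 3·4 + 1
4 = 4·1 + 0
Back-substitute:
1 = 13 − 3·4
1 = −3·16800 + 3877·13
So 13·3877 ≡ 1 (mod 16800), hence d = 3877.

3877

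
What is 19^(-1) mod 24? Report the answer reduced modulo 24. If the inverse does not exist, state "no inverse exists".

19

Extended Euclidean algorithm:
24 = 1*19 + 5
19 = 3*5 + 4
5 = 1*4 + 1
4 = 4*1 + 0
gcd = 1, so the inverse exists. Back-substitute:
1 = 5 − 4
1 = −19 + 4·5
1 = 4·24 − 5·19
So 19·(-5) ≡ 1 (mod 24), and -5 ≡ 19 (mod 24).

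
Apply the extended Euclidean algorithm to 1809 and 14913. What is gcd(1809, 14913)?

9

Euclidean algorithm:
14913 = 8·1809 + 441
1809 = 4·441 + 45
441 = 9·45 + 36
45 = 1·36 + 9
36 = 4·9 + 0
gcd(1809, 14913) = 9.
Express as a combination:
9 = 45 − 36
9 = −441 + 10·45
9 = 10·1809 − 41·441
9 = −41·14913 + 338·1809
So 9 = (-41)·14913 + (338)·1809.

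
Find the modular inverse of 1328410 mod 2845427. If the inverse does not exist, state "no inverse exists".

Apply the Euclidean algorithm to 2845427 and 1328410:
2845427 = 2·1328410 + 188607
1328410 = 7·188607 + 8161
188607 = 23·8161 + 904
8161 = 9·904 + 25
904 = 36·25 + 4
25 = 6·4 + 1
4 = 4·1 + 0
The gcd is 1. Working backward:
1 = 25 − 6·4
1 = −6·904 + 217·25
1 = 217·8161 − 1959·904
1 = −1959·188607 + 45274·8161
1 = 45274·1328410 − 318877·188607
1 = −318877·2845427 + 683028·1328410
So 1328410·683028 ≡ 1 (mod 2845427).

683028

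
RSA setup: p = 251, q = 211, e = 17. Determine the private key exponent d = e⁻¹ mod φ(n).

12353

φ(n) = (p−1)(q−1) = 250·210 = 52500.
Need d with 17·d ≡ 1 (mod 52500). Apply the extended Euclidean algorithm:
52500 = 3088×17 + 4
17 = 4×4 + 1
4 = 4×1 + 0
Back-substitute:
1 = 17 − 4·4
1 = −4·52500 + 12353·17
So 17·12353 ≡ 1 (mod 52500), hence d = 12353.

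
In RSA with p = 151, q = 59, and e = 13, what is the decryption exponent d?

φ(n) = (p−1)(q−1) = 150·58 = 8700.
Need d with 13·d ≡ 1 (mod 8700). Apply the extended Euclidean algorithm:
8700 = 669*13 + 3
13 = 4*3 + 1
3 = 3*1 + 0
Back-substitute:
1 = 13 − 4·3
1 = −4·8700 + 2677·13
So 13·2677 ≡ 1 (mod 8700), hence d = 2677.

2677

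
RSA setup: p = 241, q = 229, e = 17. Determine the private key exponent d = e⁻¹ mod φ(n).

19313

φ(n) = (p−1)(q−1) = 240·228 = 54720.
Need d with 17·d ≡ 1 (mod 54720). Apply the extended Euclidean algorithm:
54720 = 3218·17 + 14
17 = 1·14 + 3
14 = 4·3 + 2
3 = 1·2 + 1
2 = 2·1 + 0
Back-substitute:
1 = 3 − 2
1 = −14 + 5·3
1 = 5·17 − 6·14
1 = −6·54720 + 19313·17
So 17·19313 ≡ 1 (mod 54720), hence d = 19313.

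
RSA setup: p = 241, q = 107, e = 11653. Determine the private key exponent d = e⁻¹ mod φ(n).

φ(n) = (p−1)(q−1) = 240·106 = 25440.
Need d with 11653·d ≡ 1 (mod 25440). Apply the extended Euclidean algorithm:
25440 = 2*11653 + 2134
11653 = 5*2134 + 983
2134 = 2*983 + 168
983 = 5*168 + 143
168 = 1*143 + 25
143 = 5*25 + 18
25 = 1*18 + 7
18 = 2*7 + 4
7 = 1*4 + 3
4 = 1*3 + 1
3 = 3*1 + 0
Back-substitute:
1 = 4 − 3
1 = −7 + 2·4
1 = 2·18 − 5·7
1 = −5·25 + 7·18
1 = 7·143 − 40·25
1 = −40·168 + 47·143
1 = 47·983 − 275·168
1 = −275·2134 + 597·983
1 = 597·11653 − 3260·2134
1 = −3260·25440 + 7117·11653
So 11653·7117 ≡ 1 (mod 25440), hence d = 7117.

7117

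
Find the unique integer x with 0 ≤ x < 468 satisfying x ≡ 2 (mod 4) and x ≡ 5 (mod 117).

122

Write x = 2 + 4·k. Then 4·k ≡ 5 − 2 ≡ 3 (mod 117).
Need 4⁻¹ mod 117. Extended Euclid on (117, 4):
117 = 29×4 + 1
4 = 4×1 + 0
Back-substitute:
1 = 117 − 29·4
4⁻¹ ≡ 88 (mod 117), so k ≡ 88·3 ≡ 30 (mod 117).
x = 2 + 4·30 = 122.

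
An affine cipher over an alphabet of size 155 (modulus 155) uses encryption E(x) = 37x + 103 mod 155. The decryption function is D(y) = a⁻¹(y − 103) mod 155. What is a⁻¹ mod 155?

88

Apply the Euclidean algorithm to 155 and 37:
155 = 4·37 + 7
37 = 5·7 + 2
7 = 3·2 + 1
2 = 2·1 + 0
The gcd is 1. Working backward:
1 = 7 − 3·2
1 = −3·37 + 16·7
1 = 16·155 − 67·37
Hence 37⁻¹ ≡ -67 ≡ 88 (mod 155).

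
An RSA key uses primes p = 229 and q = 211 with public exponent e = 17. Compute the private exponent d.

5633

φ(n) = (p−1)(q−1) = 228·210 = 47880.
Need d with 17·d ≡ 1 (mod 47880). Apply the extended Euclidean algorithm:
47880 = 2816×17 + 8
17 = 2×8 + 1
8 = 8×1 + 0
Back-substitute:
1 = 17 − 2·8
1 = −2·47880 + 5633·17
So 17·5633 ≡ 1 (mod 47880), hence d = 5633.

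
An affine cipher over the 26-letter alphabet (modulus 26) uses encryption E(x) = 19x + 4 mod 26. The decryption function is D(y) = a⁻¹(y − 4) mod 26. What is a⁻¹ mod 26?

Extended Euclidean algorithm:
26 = 1·19 + 7
19 = 2·7 + 5
7 = 1·5 + 2
5 = 2·2 + 1
2 = 2·1 + 0
The gcd is 1. Working backward:
1 = 5 − 2·2
1 = −2·7 + 3·5
1 = 3·19 − 8·7
1 = −8·26 + 11·19
So 19·11 ≡ 1 (mod 26).

11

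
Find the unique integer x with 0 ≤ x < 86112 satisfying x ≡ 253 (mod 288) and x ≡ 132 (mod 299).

Write x = 253 + 288·k. Then 288·k ≡ 132 − 253 ≡ 178 (mod 299).
Need 288⁻¹ mod 299. Extended Euclid on (299, 288):
299 = 1*288 + 11
288 = 26*11 + 2
11 = 5*2 + 1
2 = 2*1 + 0
Back-substitute:
1 = 11 − 5·2
1 = −5·288 + 131·11
1 = 131·299 − 136·288
288⁻¹ ≡ 163 (mod 299), so k ≡ 163·178 ≡ 11 (mod 299).
x = 253 + 288·11 = 3421.

3421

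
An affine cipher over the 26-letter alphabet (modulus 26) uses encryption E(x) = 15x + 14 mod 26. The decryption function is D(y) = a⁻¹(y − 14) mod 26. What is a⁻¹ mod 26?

7

Extended Euclidean algorithm:
26 = 1*15 + 11
15 = 1*11 + 4
11 = 2*4 + 3
4 = 1*3 + 1
3 = 3*1 + 0
Since gcd(15, 26) = 1, back-substitute to write 1 as a combination:
1 = 4 − 3
1 = −11 + 3·4
1 = 3·15 − 4·11
1 = −4·26 + 7·15
So 15·7 ≡ 1 (mod 26).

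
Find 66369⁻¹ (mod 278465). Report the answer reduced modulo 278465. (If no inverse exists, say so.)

Run Euclid on (278465, 66369):
278465 = 4·66369 + 12989
66369 = 5·12989 + 1424
12989 = 9·1424 + 173
1424 = 8·173 + 40
173 = 4·40 + 13
40 = 3·13 + 1
13 = 13·1 + 0
gcd = 1, so the inverse exists. Back-substitute:
1 = 40 − 3·13
1 = −3·173 + 13·40
1 = 13·1424 − 107·173
1 = −107·12989 + 976·1424
1 = 976·66369 − 4987·12989
1 = −4987·278465 + 20924·66369
So 66369·20924 ≡ 1 (mod 278465).

20924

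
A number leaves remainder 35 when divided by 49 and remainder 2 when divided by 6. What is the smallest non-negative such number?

Write x = 35 + 49·k. Then 49·k ≡ 2 − 35 ≡ 3 (mod 6).
Need 49⁻¹ mod 6. Extended Euclid on (6, 1):
6 = 6×1 + 0
49⁻¹ ≡ 1 (mod 6), so k ≡ 1·3 ≡ 3 (mod 6).
x = 35 + 49·3 = 182.

182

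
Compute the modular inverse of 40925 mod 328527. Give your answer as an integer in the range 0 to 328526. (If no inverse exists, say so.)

101444

Apply the Euclidean algorithm to 328527 and 40925:
328527 = 8·40925 + 1127
40925 = 36·1127 + 353
1127 = 3·353 + 68
353 = 5·68 + 13
68 = 5·13 + 3
13 = 4·3 + 1
3 = 3·1 + 0
gcd = 1, so the inverse exists. Back-substitute:
1 = 13 − 4·3
1 = −4·68 + 21·13
1 = 21·353 − 109·68
1 = −109·1127 + 348·353
1 = 348·40925 − 12637·1127
1 = −12637·328527 + 101444·40925
So 40925·101444 ≡ 1 (mod 328527).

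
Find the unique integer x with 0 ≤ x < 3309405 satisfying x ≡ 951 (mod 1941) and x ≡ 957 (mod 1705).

2497077

Write x = 951 + 1941·k. Then 1941·k ≡ 957 − 951 ≡ 6 (mod 1705).
Need 1941⁻¹ mod 1705. Extended Euclid on (1705, 236):
1705 = 7×236 + 53
236 = 4×53 + 24
53 = 2×24 + 5
24 = 4×5 + 4
5 = 1×4 + 1
4 = 4×1 + 0
Back-substitute:
1 = 5 − 4
1 = −24 + 5·5
1 = 5·53 − 11·24
1 = −11·236 + 49·53
1 = 49·1705 − 354·236
1941⁻¹ ≡ 1351 (mod 1705), so k ≡ 1351·6 ≡ 1286 (mod 1705).
x = 951 + 1941·1286 = 2497077.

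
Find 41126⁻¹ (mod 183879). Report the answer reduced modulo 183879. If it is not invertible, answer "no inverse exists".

Apply the Euclidean algorithm to 183879 and 41126:
183879 = 4*41126 + 19375
41126 = 2*19375 + 2376
19375 = 8*2376 + 367
2376 = 6*367 + 174
367 = 2*174 + 19
174 = 9*19 + 3
19 = 6*3 + 1
3 = 3*1 + 0
gcd = 1, so the inverse exists. Back-substitute:
1 = 19 − 6·3
1 = −6·174 + 55·19
1 = 55·367 − 116·174
1 = −116·2376 + 751·367
1 = 751·19375 − 6124·2376
1 = −6124·41126 + 12999·19375
1 = 12999·183879 − 58120·41126
Thus 41126·(-58120) ≡ 1 (mod 183879); reducing, -58120 mod 183879 = 125759.

125759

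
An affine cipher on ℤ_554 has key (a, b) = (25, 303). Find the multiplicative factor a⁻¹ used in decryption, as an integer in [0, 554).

Extended Euclidean algorithm:
554 = 22·25 + 4
25 = 6·4 + 1
4 = 4·1 + 0
The gcd is 1. Working backward:
1 = 25 − 6·4
1 = −6·554 + 133·25
So 25·133 ≡ 1 (mod 554).

133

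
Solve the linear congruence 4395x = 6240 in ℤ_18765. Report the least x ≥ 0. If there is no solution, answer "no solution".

454

First find gcd(4395, 18765):
18765 = 4·4395 + 1185
4395 = 3·1185 + 840
1185 = 1·840 + 345
840 = 2·345 + 150
345 = 2·150 + 45
150 = 3·45 + 15
45 = 3·15 + 0
gcd = 15 and 15 | 6240, so solutions exist. Divide through by 15: 293x ≡ 416 (mod 1251).
Now find 293⁻¹ mod 1251:
1251 = 4·293 + 79
293 = 3·79 + 56
79 = 1·56 + 23
56 = 2·23 + 10
23 = 2·10 + 3
10 = 3·3 + 1
3 = 3·1 + 0
Back-substitute:
1 = 10 − 3·3
1 = −3·23 + 7·10
1 = 7·56 − 17·23
1 = −17·79 + 24·56
1 = 24·293 − 89·79
1 = −89·1251 + 380·293
So 293⁻¹ ≡ 380 (mod 1251).
Then x ≡ 380·416 ≡ 454 (mod 1251); the smallest non-negative solution is x = 454.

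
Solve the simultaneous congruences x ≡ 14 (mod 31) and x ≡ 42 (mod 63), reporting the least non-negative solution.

Write x = 14 + 31·k. Then 31·k ≡ 42 − 14 ≡ 28 (mod 63).
Need 31⁻¹ mod 63. Extended Euclid on (63, 31):
63 = 2·31 + 1
31 = 31·1 + 0
Back-substitute:
1 = 63 − 2·31
31⁻¹ ≡ 61 (mod 63), so k ≡ 61·28 ≡ 7 (mod 63).
x = 14 + 31·7 = 231.

231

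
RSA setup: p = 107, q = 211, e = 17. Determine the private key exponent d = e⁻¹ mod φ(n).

15713

φ(n) = (p−1)(q−1) = 106·210 = 22260.
Need d with 17·d ≡ 1 (mod 22260). Apply the extended Euclidean algorithm:
22260 = 1309*17 + 7
17 = 2*7 + 3
7 = 2*3 + 1
3 = 3*1 + 0
Back-substitute:
1 = 7 − 2·3
1 = −2·17 + 5·7
1 = 5·22260 − 6547·17
So 17·(-6547) ≡ 1 (mod 22260), hence d ≡ -6547 ≡ 15713 (mod 22260).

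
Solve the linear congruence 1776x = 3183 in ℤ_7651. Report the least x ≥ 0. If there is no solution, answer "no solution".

First find gcd(1776, 7651):
7651 = 4·1776 + 547
1776 = 3·547 + 135
547 = 4·135 + 7
135 = 19·7 + 2
7 = 3·2 + 1
2 = 2·1 + 0
gcd = 1, so a unique solution mod 7651 exists.
Back-substitute for the Bézout coefficients:
1 = 7 − 3·2
1 = −3·135 + 58·7
1 = 58·547 − 235·135
1 = −235·1776 + 763·547
1 = 763·7651 − 3287·1776
So 1776·(-3287) ≡ 1 (mod 7651), giving 1776⁻¹ ≡ 4364.
x ≡ 1776⁻¹·3183 ≡ 4364·3183 ≡ 4047 (mod 7651).

4047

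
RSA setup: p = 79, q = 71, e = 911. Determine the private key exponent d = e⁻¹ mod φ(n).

911

φ(n) = (p−1)(q−1) = 78·70 = 5460.
Need d with 911·d ≡ 1 (mod 5460). Apply the extended Euclidean algorithm:
5460 = 5×911 + 905
911 = 1×905 + 6
905 = 150×6 + 5
6 = 1×5 + 1
5 = 5×1 + 0
Back-substitute:
1 = 6 − 5
1 = −905 + 151·6
1 = 151·911 − 152·905
1 = −152·5460 + 911·911
So 911·911 ≡ 1 (mod 5460), hence d = 911.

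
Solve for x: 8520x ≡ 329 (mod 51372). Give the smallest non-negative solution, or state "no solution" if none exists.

gcd(8520, 51372):
51372 = 6×8520 + 252
8520 = 33×252 + 204
252 = 1×204 + 48
204 = 4×48 + 12
48 = 4×12 + 0
gcd = 12, but 12 ∤ 329, so the congruence has no solution.

no solution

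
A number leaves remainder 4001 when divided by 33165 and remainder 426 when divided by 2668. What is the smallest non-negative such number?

37712606

Write x = 4001 + 33165·k. Then 33165·k ≡ 426 − 4001 ≡ 1761 (mod 2668).
Need 33165⁻¹ mod 2668. Extended Euclid on (2668, 1149):
2668 = 2·1149 + 370
1149 = 3·370 + 39
370 = 9·39 + 19
39 = 2·19 + 1
19 = 19·1 + 0
Back-substitute:
1 = 39 − 2·19
1 = −2·370 + 19·39
1 = 19·1149 − 59·370
1 = −59·2668 + 137·1149
33165⁻¹ ≡ 137 (mod 2668), so k ≡ 137·1761 ≡ 1137 (mod 2668).
x = 4001 + 33165·1137 = 37712606.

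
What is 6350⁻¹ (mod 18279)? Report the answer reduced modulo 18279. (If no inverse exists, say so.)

Run Euclid on (18279, 6350):
18279 = 2·6350 + 5579
6350 = 1·5579 + 771
5579 = 7·771 + 182
771 = 4·182 + 43
182 = 4·43 + 10
43 = 4·10 + 3
10 = 3·3 + 1
3 = 3·1 + 0
Since gcd(6350, 18279) = 1, back-substitute to write 1 as a combination:
1 = 10 − 3·3
1 = −3·43 + 13·10
1 = 13·182 − 55·43
1 = −55·771 + 233·182
1 = 233·5579 − 1686·771
1 = −1686·6350 + 1919·5579
1 = 1919·18279 − 5524·6350
Hence 6350⁻¹ ≡ -5524 ≡ 12755 (mod 18279).

12755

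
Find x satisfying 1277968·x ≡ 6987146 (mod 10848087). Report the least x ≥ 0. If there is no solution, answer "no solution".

4463027

First find gcd(1277968, 10848087):
10848087 = 8·1277968 + 624343
1277968 = 2·624343 + 29282
624343 = 21·29282 + 9421
29282 = 3·9421 + 1019
9421 = 9·1019 + 250
1019 = 4·250 + 19
250 = 13·19 + 3
19 = 6·3 + 1
3 = 3·1 + 0
gcd = 1, so a unique solution mod 10848087 exists.
Back-substitute for the Bézout coefficients:
1 = 19 − 6·3
1 = −6·250 + 79·19
1 = 79·1019 − 322·250
1 = −322·9421 + 2977·1019
1 = 2977·29282 − 9253·9421
1 = −9253·624343 + 197290·29282
1 = 197290·1277968 − 403833·624343
1 = −403833·10848087 + 3427954·1277968
So 1277968·(3427954) ≡ 1 (mod 10848087), giving 1277968⁻¹ ≡ 3427954.
x ≡ 1277968⁻¹·6987146 ≡ 3427954·6987146 ≡ 4463027 (mod 10848087).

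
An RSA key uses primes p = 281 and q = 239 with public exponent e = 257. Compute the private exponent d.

φ(n) = (p−1)(q−1) = 280·238 = 66640.
Need d with 257·d ≡ 1 (mod 66640). Apply the extended Euclidean algorithm:
66640 = 259×257 + 77
257 = 3×77 + 26
77 = 2×26 + 25
26 = 1×25 + 1
25 = 25×1 + 0
Back-substitute:
1 = 26 − 25
1 = −77 + 3·26
1 = 3·257 − 10·77
1 = −10·66640 + 2593·257
So 257·2593 ≡ 1 (mod 66640), hence d = 2593.

2593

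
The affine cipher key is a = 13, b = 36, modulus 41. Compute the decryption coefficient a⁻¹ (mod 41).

19

Extended Euclidean algorithm:
41 = 3*13 + 2
13 = 6*2 + 1
2 = 2*1 + 0
gcd = 1, so the inverse exists. Back-substitute:
1 = 13 − 6·2
1 = −6·41 + 19·13
So 13·19 ≡ 1 (mod 41).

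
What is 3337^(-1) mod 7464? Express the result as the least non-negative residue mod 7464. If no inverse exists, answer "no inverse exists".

1729

Run Euclid on (7464, 3337):
7464 = 2·3337 + 790
3337 = 4·790 + 177
790 = 4·177 + 82
177 = 2·82 + 13
82 = 6·13 + 4
13 = 3·4 + 1
4 = 4·1 + 0
The gcd is 1. Working backward:
1 = 13 − 3·4
1 = −3·82 + 19·13
1 = 19·177 − 41·82
1 = −41·790 + 183·177
1 = 183·3337 − 773·790
1 = −773·7464 + 1729·3337
So 3337·1729 ≡ 1 (mod 7464).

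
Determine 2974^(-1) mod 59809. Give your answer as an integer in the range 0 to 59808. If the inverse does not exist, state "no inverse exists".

Run Euclid on (59809, 2974):
59809 = 20·2974 + 329
2974 = 9·329 + 13
329 = 25·13 + 4
13 = 3·4 + 1
4 = 4·1 + 0
Since gcd(2974, 59809) = 1, back-substitute to write 1 as a combination:
1 = 13 − 3·4
1 = −3·329 + 76·13
1 = 76·2974 − 687·329
1 = −687·59809 + 13816·2974
So 2974·13816 ≡ 1 (mod 59809).

13816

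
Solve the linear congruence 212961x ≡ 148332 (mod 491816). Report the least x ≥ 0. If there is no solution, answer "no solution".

First find gcd(212961, 491816):
491816 = 2·212961 + 65894
212961 = 3·65894 + 15279
65894 = 4·15279 + 4778
15279 = 3·4778 + 945
4778 = 5·945 + 53
945 = 17·53 + 44
53 = 1·44 + 9
44 = 4·9 + 8
9 = 1·8 + 1
8 = 8·1 + 0
gcd = 1, so a unique solution mod 491816 exists.
Back-substitute for the Bézout coefficients:
1 = 9 − 8
1 = −44 + 5·9
1 = 5·53 − 6·44
1 = −6·945 + 107·53
1 = 107·4778 − 541·945
1 = −541·15279 + 1730·4778
1 = 1730·65894 − 7461·15279
1 = −7461·212961 + 24113·65894
1 = 24113·491816 − 55687·212961
So 212961·(-55687) ≡ 1 (mod 491816), giving 212961⁻¹ ≡ 436129.
x ≡ 212961⁻¹·148332 ≡ 436129·148332 ≡ 377452 (mod 491816).

377452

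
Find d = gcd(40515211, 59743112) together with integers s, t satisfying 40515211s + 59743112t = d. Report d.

Apply Euclid's algorithm to 59743112 and 40515211:
59743112 = 1·40515211 + 19227901
40515211 = 2·19227901 + 2059409
19227901 = 9·2059409 + 693220
2059409 = 2·693220 + 672969
693220 = 1·672969 + 20251
672969 = 33·20251 + 4686
20251 = 4·4686 + 1507
4686 = 3·1507 + 165
1507 = 9·165 + 22
165 = 7·22 + 11
22 = 2·11 + 0
gcd(40515211, 59743112) = 11.
Express as a combination:
11 = 165 − 7·22
11 = −7·1507 + 64·165
11 = 64·4686 − 199·1507
11 = −199·20251 + 860·4686
11 = 860·672969 − 28579·20251
11 = −28579·693220 + 29439·672969
11 = 29439·2059409 − 87457·693220
11 = −87457·19227901 + 816552·2059409
11 = 816552·40515211 − 1720561·19227901
11 = −1720561·59743112 + 2537113·40515211
So 11 = (-1720561)·59743112 + (2537113)·40515211.

11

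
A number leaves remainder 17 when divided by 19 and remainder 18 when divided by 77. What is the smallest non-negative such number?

Write x = 17 + 19·k. Then 19·k ≡ 18 − 17 ≡ 1 (mod 77).
Need 19⁻¹ mod 77. Extended Euclid on (77, 19):
77 = 4·19 + 1
19 = 19·1 + 0
Back-substitute:
1 = 77 − 4·19
19⁻¹ ≡ 73 (mod 77), so k ≡ 73·1 ≡ 73 (mod 77).
x = 17 + 19·73 = 1404.

1404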